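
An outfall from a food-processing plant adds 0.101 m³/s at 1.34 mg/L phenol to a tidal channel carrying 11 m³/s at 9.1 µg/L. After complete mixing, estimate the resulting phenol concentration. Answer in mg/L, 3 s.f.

9.1 µg/L = 0.0091 mg/L.
Flow-weighted mixing gives C = (0.101·1.34 + 11·0.0091) / (0.101 + 11) = 0.2354/11.1 = 0.02121 mg/L.

0.0212 mg/L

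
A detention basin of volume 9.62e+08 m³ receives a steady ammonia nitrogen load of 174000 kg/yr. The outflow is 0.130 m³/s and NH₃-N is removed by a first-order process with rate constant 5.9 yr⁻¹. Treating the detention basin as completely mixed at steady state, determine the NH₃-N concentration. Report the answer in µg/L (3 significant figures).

Outflow Q = 0.130 m³/s × 3.156e+07 s/yr = 4.102e+06 m³/yr.
Steady-state CSTR mass balance: W = Q·C + k·V·C, so C = W/(Q + kV).
Q + kV = 4.102e+06 + 5.9·9.62e+08 = 5.68e+09 m³/yr.
C = 174000/5.68e+09 = 3.063e-05 kg/m³ = 0.03063 mg/L = 30.63 µg/L.

30.6 µg/L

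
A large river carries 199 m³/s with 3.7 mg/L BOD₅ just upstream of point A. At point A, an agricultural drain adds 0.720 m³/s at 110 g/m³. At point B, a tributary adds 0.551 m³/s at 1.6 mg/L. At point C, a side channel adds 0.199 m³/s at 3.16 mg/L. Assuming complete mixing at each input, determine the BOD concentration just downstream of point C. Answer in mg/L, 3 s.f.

After input A: C = (199·3.7 + 0.72·110) / 199.7 = 4.083 mg/L.
After input B: C = (199.7·4.083 + 0.551·1.6) / 200.3 = 4.076 mg/L.
After input C: C = (200.3·4.076 + 0.199·3.16) / 200.5 = 4.075 mg/L.

4.08 mg/L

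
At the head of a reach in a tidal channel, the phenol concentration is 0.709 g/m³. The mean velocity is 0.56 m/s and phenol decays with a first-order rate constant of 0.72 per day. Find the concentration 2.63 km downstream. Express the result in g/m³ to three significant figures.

Travel time t = 2.63 km / 0.56 m/s = 2630/0.56 = 4696 s = 0.05436 d.
First-order decay: C = 0.709·exp(−0.72·0.05436) = 0.709·0.9616 = 0.6818 g/m³.

0.682 g/m³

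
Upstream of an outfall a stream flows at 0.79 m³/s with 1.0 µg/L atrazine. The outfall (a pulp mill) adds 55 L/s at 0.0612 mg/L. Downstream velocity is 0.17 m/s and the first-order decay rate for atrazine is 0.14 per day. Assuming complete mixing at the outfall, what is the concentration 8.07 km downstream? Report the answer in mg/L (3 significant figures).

55 L/s = 0.055 m³/s.
1.0 µg/L = 0.001 mg/L.
After complete mixing, C₀ = (0.055·0.0612 + 0.79·0.001) / 0.845 = 0.004918 mg/L.
Travel time t = 8070 m / 0.17 m/s = 4.747e+04 s = 0.5494 d.
C = 0.004918·exp(−0.14·0.5494) = 0.004918·0.926 = 0.004554 mg/L.

0.00455 mg/L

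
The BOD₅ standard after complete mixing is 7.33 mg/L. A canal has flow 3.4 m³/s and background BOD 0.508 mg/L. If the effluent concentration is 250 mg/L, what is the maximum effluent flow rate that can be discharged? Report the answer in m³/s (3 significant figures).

0.0956 m³/s

Mass balance at complete mixing: C_std·(Q_w + Q_r) = Q_w·C_e + Q_r·C_b.
Rearranging, Q_w = Q_r·(C_std − C_b)/(C_e − C_std) = 3.4·(7.33 − 0.508) / (250 − 7.33) = 0.09558 m³/s.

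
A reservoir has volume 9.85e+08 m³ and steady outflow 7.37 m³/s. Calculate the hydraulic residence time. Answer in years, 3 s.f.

4.24 yr

Q = 7.37 m³/s × 3.156e+07 s/yr = 2.326e+08 m³/yr.
Hydraulic residence time τ = V/Q = 9.85e+08/2.326e+08 = 4.235 yr.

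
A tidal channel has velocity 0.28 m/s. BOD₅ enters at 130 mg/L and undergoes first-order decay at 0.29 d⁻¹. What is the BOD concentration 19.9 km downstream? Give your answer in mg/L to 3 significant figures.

102 mg/L

Travel time t = 19.9 km / 0.28 m/s = 1.99e+04/0.28 = 7.107e+04 s = 0.8226 d.
First-order decay: C = 130·exp(−0.29·0.8226) = 130·0.7878 = 102.4 mg/L.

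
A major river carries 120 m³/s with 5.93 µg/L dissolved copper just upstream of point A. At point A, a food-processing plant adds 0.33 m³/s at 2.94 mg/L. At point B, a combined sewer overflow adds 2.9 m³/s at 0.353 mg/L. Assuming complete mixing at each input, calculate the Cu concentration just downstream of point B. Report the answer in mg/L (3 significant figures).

5.93 µg/L = 0.00593 mg/L.
After input A: C = (120·0.00593 + 0.33·2.94) / 120.3 = 0.01398 mg/L.
After input B: C = (120.3·0.01398 + 2.9·0.353) / 123.2 = 0.02195 mg/L.

0.0220 mg/L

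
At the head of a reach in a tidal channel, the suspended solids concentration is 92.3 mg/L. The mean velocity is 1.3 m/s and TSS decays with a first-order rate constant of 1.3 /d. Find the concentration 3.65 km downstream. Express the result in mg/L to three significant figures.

Travel time t = 3.65 km / 1.3 m/s = 3650/1.3 = 2808 s = 0.0325 d.
First-order decay: C = 92.3·exp(−1.3·0.0325) = 92.3·0.9586 = 88.48 mg/L.

88.5 mg/L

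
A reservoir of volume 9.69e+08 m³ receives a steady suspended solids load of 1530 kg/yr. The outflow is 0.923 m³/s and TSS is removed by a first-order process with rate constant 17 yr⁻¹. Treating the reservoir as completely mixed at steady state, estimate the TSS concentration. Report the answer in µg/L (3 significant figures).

0.0927 µg/L

Outflow Q = 0.923 m³/s × 3.156e+07 s/yr = 2.913e+07 m³/yr.
Steady-state CSTR mass balance: W = Q·C + k·V·C, so C = W/(Q + kV).
Q + kV = 2.913e+07 + 17·9.69e+08 = 1.65e+10 m³/yr.
C = 1530/1.65e+10 = 9.272e-08 kg/m³ = 9.272e-05 mg/L = 0.09272 µg/L.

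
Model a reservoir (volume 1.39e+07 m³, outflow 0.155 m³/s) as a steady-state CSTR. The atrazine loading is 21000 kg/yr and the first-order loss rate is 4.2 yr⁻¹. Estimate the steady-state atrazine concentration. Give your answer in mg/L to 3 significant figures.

Outflow Q = 0.155 m³/s × 3.156e+07 s/yr = 4.891e+06 m³/yr.
Steady-state CSTR mass balance: W = Q·C + k·V·C, so C = W/(Q + kV).
Q + kV = 4.891e+06 + 4.2·1.39e+07 = 6.327e+07 m³/yr.
C = 21000/6.327e+07 = 0.0003319 kg/m³ = 0.3319 mg/L.

0.332 mg/L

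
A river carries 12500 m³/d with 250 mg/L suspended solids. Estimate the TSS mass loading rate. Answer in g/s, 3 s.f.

36.2 g/s

12500 m³/d = 0.1447 m³/s.
Mass flux = Q·C = 0.1447 m³/s × 250 g/m³ = 36.17 g/s.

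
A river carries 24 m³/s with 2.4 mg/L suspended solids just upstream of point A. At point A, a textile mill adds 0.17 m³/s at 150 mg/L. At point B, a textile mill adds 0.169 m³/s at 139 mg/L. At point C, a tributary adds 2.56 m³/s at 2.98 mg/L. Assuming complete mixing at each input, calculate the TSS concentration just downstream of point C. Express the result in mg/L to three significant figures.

After input A: C = (24·2.4 + 0.17·150) / 24.17 = 3.438 mg/L.
After input B: C = (24.17·3.438 + 0.169·139) / 24.34 = 4.379 mg/L.
After input C: C = (24.34·4.379 + 2.56·2.98) / 26.9 = 4.246 mg/L.

4.25 mg/L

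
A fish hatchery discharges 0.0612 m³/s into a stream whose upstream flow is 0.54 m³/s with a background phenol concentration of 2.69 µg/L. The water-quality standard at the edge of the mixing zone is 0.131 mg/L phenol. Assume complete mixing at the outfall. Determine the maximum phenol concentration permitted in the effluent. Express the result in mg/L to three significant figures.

2.69 µg/L = 0.00269 mg/L.
Mass balance: 0.131·0.6012 = 0.0612·Cₑ + 0.54·0.00269.
Cₑ = (0.07876 − 0.001453) / 0.0612 = 1.263 mg/L.

1.26 mg/L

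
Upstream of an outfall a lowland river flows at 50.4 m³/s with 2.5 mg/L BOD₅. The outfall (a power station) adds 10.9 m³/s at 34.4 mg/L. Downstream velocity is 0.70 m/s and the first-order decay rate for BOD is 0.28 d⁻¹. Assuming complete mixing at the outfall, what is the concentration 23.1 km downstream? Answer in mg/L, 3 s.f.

After complete mixing, C₀ = (10.9·34.4 + 50.4·2.5) / 61.3 = 8.172 mg/L.
Travel time t = 2.31e+04 m / 0.70 m/s = 3.3e+04 s = 0.3819 d.
C = 8.172·exp(−0.28·0.3819) = 8.172·0.8986 = 7.343 mg/L.

7.34 mg/L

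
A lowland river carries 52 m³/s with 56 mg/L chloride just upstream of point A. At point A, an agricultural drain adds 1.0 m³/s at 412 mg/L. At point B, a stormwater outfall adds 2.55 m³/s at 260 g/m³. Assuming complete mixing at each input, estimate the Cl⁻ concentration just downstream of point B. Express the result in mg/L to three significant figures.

After input A: C = (52·56 + 1·412) / 53 = 62.72 mg/L.
After input B: C = (53·62.72 + 2.55·260) / 55.55 = 71.77 mg/L.

71.8 mg/L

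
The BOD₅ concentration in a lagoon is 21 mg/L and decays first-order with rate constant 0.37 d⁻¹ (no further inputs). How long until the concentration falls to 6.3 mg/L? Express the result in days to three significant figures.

t = ln(C₀/C)/k = ln(21/6.3)/0.37 = 1.204/0.37 = 3.254 d.

3.25 d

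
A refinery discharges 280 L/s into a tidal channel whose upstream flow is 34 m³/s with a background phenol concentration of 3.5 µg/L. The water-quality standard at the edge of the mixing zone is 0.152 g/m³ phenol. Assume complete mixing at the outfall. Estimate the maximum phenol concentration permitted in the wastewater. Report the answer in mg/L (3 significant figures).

280 L/s = 0.28 m³/s.
3.5 µg/L = 0.0035 mg/L.
Mass balance: 0.152·34.28 = 0.28·Cₑ + 34·0.0035.
Cₑ = (5.211 − 0.119) / 0.28 = 18.18 mg/L.

18.2 mg/L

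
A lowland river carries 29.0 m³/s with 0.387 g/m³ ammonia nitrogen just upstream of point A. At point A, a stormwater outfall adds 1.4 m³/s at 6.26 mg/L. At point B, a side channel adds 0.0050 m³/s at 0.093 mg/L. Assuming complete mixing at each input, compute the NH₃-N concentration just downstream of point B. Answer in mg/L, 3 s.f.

After input A: C = (29·0.387 + 1.4·6.26) / 30.4 = 0.6575 mg/L.
After input B: C = (30.4·0.6575 + 0.005·0.093) / 30.4 = 0.6574 mg/L.

0.657 mg/L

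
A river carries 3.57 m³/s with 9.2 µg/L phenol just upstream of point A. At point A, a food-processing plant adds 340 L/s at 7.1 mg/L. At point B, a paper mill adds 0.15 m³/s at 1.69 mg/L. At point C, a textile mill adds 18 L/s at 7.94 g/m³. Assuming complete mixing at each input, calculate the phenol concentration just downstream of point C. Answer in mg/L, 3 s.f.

9.2 µg/L = 0.0092 mg/L.
340 L/s = 0.34 m³/s.
After input A: C = (3.57·0.0092 + 0.34·7.1) / 3.91 = 0.6258 mg/L.
After input B: C = (3.91·0.6258 + 0.15·1.69) / 4.06 = 0.6651 mg/L.
18 L/s = 0.018 m³/s.
After input C: C = (4.06·0.6651 + 0.018·7.94) / 4.078 = 0.6972 mg/L.

0.697 mg/L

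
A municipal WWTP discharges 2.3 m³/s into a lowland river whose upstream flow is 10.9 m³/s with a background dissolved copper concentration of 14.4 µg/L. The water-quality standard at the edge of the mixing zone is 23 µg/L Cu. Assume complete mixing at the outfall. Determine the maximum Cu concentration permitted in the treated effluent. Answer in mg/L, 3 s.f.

0.0638 mg/L

14.4 µg/L = 0.0144 mg/L.
23 µg/L = 0.023 mg/L.
Mass balance: 0.023·13.2 = 2.3·Cₑ + 10.9·0.0144.
Cₑ = (0.3036 − 0.157) / 2.3 = 0.06376 mg/L.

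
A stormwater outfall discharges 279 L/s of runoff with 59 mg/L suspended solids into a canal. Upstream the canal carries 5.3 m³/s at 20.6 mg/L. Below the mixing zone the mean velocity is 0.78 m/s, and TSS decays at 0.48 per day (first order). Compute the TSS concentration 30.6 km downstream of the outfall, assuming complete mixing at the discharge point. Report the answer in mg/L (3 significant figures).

279 L/s = 0.279 m³/s.
After complete mixing, C₀ = (0.279·59 + 5.3·20.6) / 5.579 = 22.52 mg/L.
Travel time t = 3.06e+04 m / 0.78 m/s = 3.923e+04 s = 0.4541 d.
C = 22.52·exp(−0.48·0.4541) = 22.52·0.8042 = 18.11 mg/L.

18.1 mg/L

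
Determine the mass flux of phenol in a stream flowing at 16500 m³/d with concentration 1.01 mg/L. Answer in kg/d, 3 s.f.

16500 m³/d = 0.191 m³/s.
Mass flux = Q·C = 0.191 m³/s × 1.01 g/m³ = 0.1929 g/s.
= 0.1929 g/s × 86.4 = 16.66 kg/d.

16.7 kg/d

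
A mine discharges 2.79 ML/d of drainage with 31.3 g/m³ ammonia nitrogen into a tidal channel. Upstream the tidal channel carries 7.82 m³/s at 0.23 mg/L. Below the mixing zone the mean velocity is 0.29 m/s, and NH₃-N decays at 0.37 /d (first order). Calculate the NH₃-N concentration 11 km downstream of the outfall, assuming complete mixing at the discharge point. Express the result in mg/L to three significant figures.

2.79 ML/d = 0.03229 m³/s.
After complete mixing, C₀ = (0.03229·31.3 + 7.82·0.23) / 7.852 = 0.3578 mg/L.
Travel time t = 1.1e+04 m / 0.29 m/s = 3.793e+04 s = 0.439 d.
C = 0.3578·exp(−0.37·0.439) = 0.3578·0.8501 = 0.3041 mg/L.

0.304 mg/L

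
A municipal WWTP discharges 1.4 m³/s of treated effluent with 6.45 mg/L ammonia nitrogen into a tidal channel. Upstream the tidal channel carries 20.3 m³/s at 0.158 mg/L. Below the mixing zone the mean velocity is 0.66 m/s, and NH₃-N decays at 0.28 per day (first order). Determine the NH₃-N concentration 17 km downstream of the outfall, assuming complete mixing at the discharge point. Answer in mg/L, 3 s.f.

After complete mixing, C₀ = (1.4·6.45 + 20.3·0.158) / 21.7 = 0.5639 mg/L.
Travel time t = 1.7e+04 m / 0.66 m/s = 2.576e+04 s = 0.2981 d.
C = 0.5639·exp(−0.28·0.2981) = 0.5639·0.9199 = 0.5188 mg/L.

0.519 mg/L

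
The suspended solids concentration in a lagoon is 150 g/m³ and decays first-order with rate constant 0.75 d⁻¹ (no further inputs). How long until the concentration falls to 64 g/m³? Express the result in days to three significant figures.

t = ln(C₀/C)/k = ln(150/64)/0.75 = 0.8518/0.75 = 1.136 d.

1.14 d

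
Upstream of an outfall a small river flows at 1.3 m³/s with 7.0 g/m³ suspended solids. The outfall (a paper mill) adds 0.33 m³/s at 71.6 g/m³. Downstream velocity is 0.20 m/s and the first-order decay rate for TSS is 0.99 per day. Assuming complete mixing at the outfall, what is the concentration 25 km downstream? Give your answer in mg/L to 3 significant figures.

4.79 mg/L

After complete mixing, C₀ = (0.33·71.6 + 1.3·7) / 1.63 = 20.08 mg/L.
Travel time t = 2.5e+04 m / 0.20 m/s = 1.25e+05 s = 1.447 d.
C = 20.08·exp(−0.99·1.447) = 20.08·0.2388 = 4.794 mg/L.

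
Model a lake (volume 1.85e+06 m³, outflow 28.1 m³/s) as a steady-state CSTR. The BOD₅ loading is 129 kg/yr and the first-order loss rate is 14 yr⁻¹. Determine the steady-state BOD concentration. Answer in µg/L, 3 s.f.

Outflow Q = 28.1 m³/s × 3.156e+07 s/yr = 8.868e+08 m³/yr.
Steady-state CSTR mass balance: W = Q·C + k·V·C, so C = W/(Q + kV).
Q + kV = 8.868e+08 + 14·1.85e+06 = 9.127e+08 m³/yr.
C = 129/9.127e+08 = 1.413e-07 kg/m³ = 0.0001413 mg/L = 0.1413 µg/L.

0.141 µg/L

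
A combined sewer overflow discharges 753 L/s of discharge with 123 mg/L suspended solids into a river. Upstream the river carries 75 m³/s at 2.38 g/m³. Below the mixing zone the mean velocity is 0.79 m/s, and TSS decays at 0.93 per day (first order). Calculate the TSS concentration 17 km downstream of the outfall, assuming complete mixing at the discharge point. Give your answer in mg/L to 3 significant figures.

753 L/s = 0.753 m³/s.
After complete mixing, C₀ = (0.753·123 + 75·2.38) / 75.75 = 3.579 mg/L.
Travel time t = 1.7e+04 m / 0.79 m/s = 2.152e+04 s = 0.2491 d.
C = 3.579·exp(−0.93·0.2491) = 3.579·0.7932 = 2.839 mg/L.

2.84 mg/L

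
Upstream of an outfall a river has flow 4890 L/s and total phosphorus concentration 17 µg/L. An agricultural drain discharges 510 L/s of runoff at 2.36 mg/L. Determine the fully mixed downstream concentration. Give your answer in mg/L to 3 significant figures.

510 L/s = 0.51 m³/s.
4890 L/s = 4.89 m³/s.
17 µg/L = 0.017 mg/L.
Flow-weighted mixing gives C = (0.51·2.36 + 4.89·0.017) / (0.51 + 4.89) = 1.287/5.4 = 0.2383 mg/L.

0.238 mg/L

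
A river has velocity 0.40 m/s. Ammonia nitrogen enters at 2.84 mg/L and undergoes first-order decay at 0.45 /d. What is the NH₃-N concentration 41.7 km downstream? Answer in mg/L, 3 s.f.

Travel time t = 41.7 km / 0.40 m/s = 4.17e+04/0.40 = 1.042e+05 s = 1.207 d.
First-order decay: C = 2.84·exp(−0.45·1.207) = 2.84·0.581 = 1.65 mg/L.

1.65 mg/L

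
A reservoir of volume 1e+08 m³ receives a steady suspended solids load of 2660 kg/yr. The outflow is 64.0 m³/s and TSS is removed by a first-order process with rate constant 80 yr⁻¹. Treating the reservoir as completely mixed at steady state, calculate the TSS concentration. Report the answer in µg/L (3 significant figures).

Outflow Q = 64.0 m³/s × 3.156e+07 s/yr = 2.02e+09 m³/yr.
Steady-state CSTR mass balance: W = Q·C + k·V·C, so C = W/(Q + kV).
Q + kV = 2.02e+09 + 80·1e+08 = 1.002e+10 m³/yr.
C = 2660/1.002e+10 = 2.655e-07 kg/m³ = 0.0002655 mg/L = 0.2655 µg/L.

0.265 µg/L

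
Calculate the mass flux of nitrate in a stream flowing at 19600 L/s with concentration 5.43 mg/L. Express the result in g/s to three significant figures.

19600 L/s = 19.6 m³/s.
Mass flux = Q·C = 19.6 m³/s × 5.43 g/m³ = 106.4 g/s.

106 g/s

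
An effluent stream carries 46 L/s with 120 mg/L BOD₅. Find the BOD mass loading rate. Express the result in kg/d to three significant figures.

46 L/s = 0.046 m³/s.
Mass flux = Q·C = 0.046 m³/s × 120 g/m³ = 5.52 g/s.
= 5.52 g/s × 86.4 = 476.9 kg/d.

477 kg/d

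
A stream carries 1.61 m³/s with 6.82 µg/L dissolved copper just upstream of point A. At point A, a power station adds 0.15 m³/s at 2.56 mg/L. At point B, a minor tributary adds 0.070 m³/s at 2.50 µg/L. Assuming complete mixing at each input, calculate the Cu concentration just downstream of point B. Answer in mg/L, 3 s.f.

0.216 mg/L

6.82 µg/L = 0.00682 mg/L.
After input A: C = (1.61·0.00682 + 0.15·2.56) / 1.76 = 0.2244 mg/L.
2.50 µg/L = 0.0025 mg/L.
After input B: C = (1.76·0.2244 + 0.07·0.0025) / 1.83 = 0.2159 mg/L.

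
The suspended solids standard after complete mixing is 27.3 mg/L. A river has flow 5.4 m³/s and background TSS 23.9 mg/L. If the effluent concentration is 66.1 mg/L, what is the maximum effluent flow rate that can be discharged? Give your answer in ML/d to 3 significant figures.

Mass balance at complete mixing: C_std·(Q_w + Q_r) = Q_w·C_e + Q_r·C_b.
Rearranging, Q_w = Q_r·(C_std − C_b)/(C_e − C_std) = 5.4·(27.3 − 23.9) / (66.1 − 27.3) = 0.4732 m³/s.
= 40.88 ML/d.

40.9 ML/d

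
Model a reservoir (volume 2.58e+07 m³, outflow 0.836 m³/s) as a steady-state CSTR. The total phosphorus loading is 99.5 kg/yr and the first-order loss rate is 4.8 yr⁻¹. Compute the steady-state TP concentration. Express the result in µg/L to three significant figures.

Outflow Q = 0.836 m³/s × 3.156e+07 s/yr = 2.638e+07 m³/yr.
Steady-state CSTR mass balance: W = Q·C + k·V·C, so C = W/(Q + kV).
Q + kV = 2.638e+07 + 4.8·2.58e+07 = 1.502e+08 m³/yr.
C = 99.5/1.502e+08 = 6.624e-07 kg/m³ = 0.0006624 mg/L = 0.6624 µg/L.

0.662 µg/L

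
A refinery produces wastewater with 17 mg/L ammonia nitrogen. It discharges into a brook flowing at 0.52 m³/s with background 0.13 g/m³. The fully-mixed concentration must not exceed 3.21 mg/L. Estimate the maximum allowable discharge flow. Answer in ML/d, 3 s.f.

Mass balance at complete mixing: C_std·(Q_w + Q_r) = Q_w·C_e + Q_r·C_b.
Rearranging, Q_w = Q_r·(C_std − C_b)/(C_e − C_std) = 0.52·(3.21 − 0.13) / (17 − 3.21) = 0.1161 m³/s.
= 10.03 ML/d.

10.0 ML/d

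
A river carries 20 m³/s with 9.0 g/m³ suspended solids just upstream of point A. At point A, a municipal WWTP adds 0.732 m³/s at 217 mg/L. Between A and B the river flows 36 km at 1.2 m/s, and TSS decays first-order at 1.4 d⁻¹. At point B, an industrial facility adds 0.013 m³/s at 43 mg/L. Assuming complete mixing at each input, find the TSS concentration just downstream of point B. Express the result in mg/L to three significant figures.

10.1 mg/L

After input A: C = (20·9 + 0.732·217) / 20.73 = 16.34 mg/L.
Over the 36 km reach to input B (t = 3e+04 s = 0.3472 d), decay gives C = 16.34·exp(−1.4·0.3472) = 10.05 mg/L.
After input B: C = (20.73·10.05 + 0.013·43) / 20.75 = 10.07 mg/L.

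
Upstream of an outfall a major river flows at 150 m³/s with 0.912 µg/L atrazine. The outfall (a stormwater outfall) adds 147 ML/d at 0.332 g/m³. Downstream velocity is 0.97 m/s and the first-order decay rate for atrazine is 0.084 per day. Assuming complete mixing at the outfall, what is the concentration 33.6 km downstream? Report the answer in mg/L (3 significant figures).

147 ML/d = 1.701 m³/s.
0.912 µg/L = 0.000912 mg/L.
After complete mixing, C₀ = (1.701·0.332 + 150·0.000912) / 151.7 = 0.004625 mg/L.
Travel time t = 3.36e+04 m / 0.97 m/s = 3.464e+04 s = 0.4009 d.
C = 0.004625·exp(−0.084·0.4009) = 0.004625·0.9669 = 0.004472 mg/L.

0.00447 mg/L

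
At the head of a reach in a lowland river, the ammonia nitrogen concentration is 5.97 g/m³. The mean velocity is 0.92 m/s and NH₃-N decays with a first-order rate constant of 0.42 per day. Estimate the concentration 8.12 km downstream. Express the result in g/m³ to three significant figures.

Travel time t = 8.12 km / 0.92 m/s = 8120/0.92 = 8826 s = 0.1022 d.
First-order decay: C = 5.97·exp(−0.42·0.1022) = 5.97·0.958 = 5.719 g/m³.

5.72 g/m³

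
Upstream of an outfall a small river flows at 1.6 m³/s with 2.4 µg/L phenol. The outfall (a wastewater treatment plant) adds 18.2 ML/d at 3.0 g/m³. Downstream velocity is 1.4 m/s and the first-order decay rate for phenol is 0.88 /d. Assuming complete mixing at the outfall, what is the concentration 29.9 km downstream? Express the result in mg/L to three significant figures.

0.282 mg/L

18.2 ML/d = 0.2106 m³/s.
2.4 µg/L = 0.0024 mg/L.
After complete mixing, C₀ = (0.2106·3 + 1.6·0.0024) / 1.811 = 0.3511 mg/L.
Travel time t = 2.99e+04 m / 1.4 m/s = 2.136e+04 s = 0.2472 d.
C = 0.3511·exp(−0.88·0.2472) = 0.3511·0.8045 = 0.2825 mg/L.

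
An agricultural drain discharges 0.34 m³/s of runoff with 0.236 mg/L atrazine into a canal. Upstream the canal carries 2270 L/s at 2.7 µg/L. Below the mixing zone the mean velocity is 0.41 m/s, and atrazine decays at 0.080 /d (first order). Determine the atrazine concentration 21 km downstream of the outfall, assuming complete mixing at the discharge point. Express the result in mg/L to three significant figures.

2270 L/s = 2.27 m³/s.
2.7 µg/L = 0.0027 mg/L.
After complete mixing, C₀ = (0.34·0.236 + 2.27·0.0027) / 2.61 = 0.03309 mg/L.
Travel time t = 2.1e+04 m / 0.41 m/s = 5.122e+04 s = 0.5928 d.
C = 0.03309·exp(−0.080·0.5928) = 0.03309·0.9537 = 0.03156 mg/L.

0.0316 mg/L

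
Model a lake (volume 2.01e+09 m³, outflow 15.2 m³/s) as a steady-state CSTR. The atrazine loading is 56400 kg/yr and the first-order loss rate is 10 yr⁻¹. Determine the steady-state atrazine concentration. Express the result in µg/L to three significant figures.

2.74 µg/L

Outflow Q = 15.2 m³/s × 3.156e+07 s/yr = 4.797e+08 m³/yr.
Steady-state CSTR mass balance: W = Q·C + k·V·C, so C = W/(Q + kV).
Q + kV = 4.797e+08 + 10·2.01e+09 = 2.058e+10 m³/yr.
C = 56400/2.058e+10 = 2.741e-06 kg/m³ = 0.002741 mg/L = 2.741 µg/L.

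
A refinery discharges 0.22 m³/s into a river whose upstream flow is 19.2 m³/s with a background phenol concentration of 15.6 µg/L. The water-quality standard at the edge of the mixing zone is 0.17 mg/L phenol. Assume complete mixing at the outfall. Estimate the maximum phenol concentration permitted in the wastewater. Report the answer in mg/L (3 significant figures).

13.6 mg/L

15.6 µg/L = 0.0156 mg/L.
Mass balance: 0.17·19.42 = 0.22·Cₑ + 19.2·0.0156.
Cₑ = (3.301 − 0.2995) / 0.22 = 13.64 mg/L.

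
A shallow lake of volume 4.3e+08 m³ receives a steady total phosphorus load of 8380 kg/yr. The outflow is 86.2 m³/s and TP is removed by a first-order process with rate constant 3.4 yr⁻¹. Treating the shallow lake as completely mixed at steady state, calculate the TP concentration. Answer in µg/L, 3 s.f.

Outflow Q = 86.2 m³/s × 3.156e+07 s/yr = 2.72e+09 m³/yr.
Steady-state CSTR mass balance: W = Q·C + k·V·C, so C = W/(Q + kV).
Q + kV = 2.72e+09 + 3.4·4.3e+08 = 4.182e+09 m³/yr.
C = 8380/4.182e+09 = 2.004e-06 kg/m³ = 0.002004 mg/L = 2.004 µg/L.

2.00 µg/L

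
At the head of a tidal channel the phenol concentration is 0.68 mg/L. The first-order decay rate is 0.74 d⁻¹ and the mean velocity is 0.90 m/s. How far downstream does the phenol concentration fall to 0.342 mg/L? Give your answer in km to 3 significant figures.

72.2 km

From C = C₀·e^(−kt), t = ln(C₀/C)/k = ln(0.68/0.342)/0.74 = 0.6873/0.74 = 0.9288 d.
Distance = v·t = 0.90 m/s × 8.024e+04 s = 7.222e+04 m = 72.22 km.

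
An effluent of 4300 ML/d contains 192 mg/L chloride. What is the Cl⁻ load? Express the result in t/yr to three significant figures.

4300 ML/d = 49.77 m³/s.
Mass flux = Q·C = 49.77 m³/s × 192 g/m³ = 9556 g/s.
= 9556 g/s × 31.56 = 3.016e+05 t/yr.

302000 t/yr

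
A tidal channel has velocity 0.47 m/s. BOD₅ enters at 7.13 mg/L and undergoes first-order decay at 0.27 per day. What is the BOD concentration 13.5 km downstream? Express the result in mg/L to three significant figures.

Travel time t = 13.5 km / 0.47 m/s = 1.35e+04/0.47 = 2.872e+04 s = 0.3324 d.
First-order decay: C = 7.13·exp(−0.27·0.3324) = 7.13·0.9141 = 6.518 mg/L.

6.52 mg/L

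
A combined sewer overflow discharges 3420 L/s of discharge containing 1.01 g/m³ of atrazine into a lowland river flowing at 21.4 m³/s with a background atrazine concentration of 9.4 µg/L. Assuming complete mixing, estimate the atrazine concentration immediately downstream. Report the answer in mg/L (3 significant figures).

3420 L/s = 3.42 m³/s.
9.4 µg/L = 0.0094 mg/L.
Conservation of mass across the mixing zone: C = (3.42·1.01 + 21.4·0.0094) / (3.42 + 21.4) = 3.655/24.82 = 0.1473 mg/L.

0.147 mg/L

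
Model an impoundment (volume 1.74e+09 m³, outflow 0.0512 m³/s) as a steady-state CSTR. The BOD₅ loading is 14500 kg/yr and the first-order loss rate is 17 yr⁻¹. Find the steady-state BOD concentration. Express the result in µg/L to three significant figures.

0.490 µg/L

Outflow Q = 0.0512 m³/s × 3.156e+07 s/yr = 1.616e+06 m³/yr.
Steady-state CSTR mass balance: W = Q·C + k·V·C, so C = W/(Q + kV).
Q + kV = 1.616e+06 + 17·1.74e+09 = 2.958e+10 m³/yr.
C = 14500/2.958e+10 = 4.902e-07 kg/m³ = 0.0004902 mg/L = 0.4902 µg/L.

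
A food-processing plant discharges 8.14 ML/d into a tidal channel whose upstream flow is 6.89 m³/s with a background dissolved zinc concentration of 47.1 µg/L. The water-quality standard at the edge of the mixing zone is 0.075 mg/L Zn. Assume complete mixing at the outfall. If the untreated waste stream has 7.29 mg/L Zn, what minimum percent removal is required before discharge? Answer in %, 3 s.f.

71.0 %

8.14 ML/d = 0.09421 m³/s.
47.1 µg/L = 0.0471 mg/L.
Mass balance: 0.075·6.984 = 0.09421·Cₑ + 6.89·0.0471.
Cₑ = (0.5238 − 0.3245) / 0.09421 = 2.115 mg/L.
Required removal = 1 − 2.115/7.29 = 70.98 %.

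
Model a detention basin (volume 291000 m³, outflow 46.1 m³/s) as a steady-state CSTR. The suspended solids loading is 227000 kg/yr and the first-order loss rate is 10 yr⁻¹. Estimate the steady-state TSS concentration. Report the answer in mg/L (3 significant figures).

0.156 mg/L

Outflow Q = 46.1 m³/s × 3.156e+07 s/yr = 1.455e+09 m³/yr.
Steady-state CSTR mass balance: W = Q·C + k·V·C, so C = W/(Q + kV).
Q + kV = 1.455e+09 + 10·291000 = 1.458e+09 m³/yr.
C = 227000/1.458e+09 = 0.0001557 kg/m³ = 0.1557 mg/L.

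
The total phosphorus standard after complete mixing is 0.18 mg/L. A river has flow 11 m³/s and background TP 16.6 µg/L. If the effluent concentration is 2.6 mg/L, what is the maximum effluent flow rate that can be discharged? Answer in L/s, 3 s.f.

743 L/s

16.6 µg/L = 0.0166 mg/L.
Mass balance at complete mixing: C_std·(Q_w + Q_r) = Q_w·C_e + Q_r·C_b.
Rearranging, Q_w = Q_r·(C_std − C_b)/(C_e − C_std) = 11·(0.18 − 0.0166) / (2.6 − 0.18) = 0.7427 m³/s.
= 742.7 L/s.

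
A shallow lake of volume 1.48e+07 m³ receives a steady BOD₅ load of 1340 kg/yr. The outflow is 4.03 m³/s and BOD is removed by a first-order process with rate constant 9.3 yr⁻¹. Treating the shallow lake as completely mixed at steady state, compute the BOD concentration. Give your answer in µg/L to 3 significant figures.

Outflow Q = 4.03 m³/s × 3.156e+07 s/yr = 1.272e+08 m³/yr.
Steady-state CSTR mass balance: W = Q·C + k·V·C, so C = W/(Q + kV).
Q + kV = 1.272e+08 + 9.3·1.48e+07 = 2.648e+08 m³/yr.
C = 1340/2.648e+08 = 5.06e-06 kg/m³ = 0.00506 mg/L = 5.06 µg/L.

5.06 µg/L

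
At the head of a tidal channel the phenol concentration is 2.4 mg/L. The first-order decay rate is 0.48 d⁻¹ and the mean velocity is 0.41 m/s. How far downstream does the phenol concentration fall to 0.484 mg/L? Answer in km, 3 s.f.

118 km

From C = C₀·e^(−kt), t = ln(C₀/C)/k = ln(2.4/0.484)/0.48 = 1.601/0.48 = 3.336 d.
Distance = v·t = 0.41 m/s × 2.882e+05 s = 1.182e+05 m = 118.2 km.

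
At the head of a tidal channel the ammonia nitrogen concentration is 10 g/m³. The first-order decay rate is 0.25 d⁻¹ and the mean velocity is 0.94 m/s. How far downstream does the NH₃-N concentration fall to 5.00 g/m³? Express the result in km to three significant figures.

From C = C₀·e^(−kt), t = ln(C₀/C)/k = ln(10/5.00)/0.25 = 0.6931/0.25 = 2.773 d.
Distance = v·t = 0.94 m/s × 2.396e+05 s = 2.252e+05 m = 225.2 km.

225 km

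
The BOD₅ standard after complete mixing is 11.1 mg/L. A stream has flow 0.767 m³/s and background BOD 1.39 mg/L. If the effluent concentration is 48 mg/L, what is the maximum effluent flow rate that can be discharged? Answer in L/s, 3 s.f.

202 L/s

Mass balance at complete mixing: C_std·(Q_w + Q_r) = Q_w·C_e + Q_r·C_b.
Rearranging, Q_w = Q_r·(C_std − C_b)/(C_e − C_std) = 0.767·(11.1 − 1.39) / (48 − 11.1) = 0.2018 m³/s.
= 201.8 L/s.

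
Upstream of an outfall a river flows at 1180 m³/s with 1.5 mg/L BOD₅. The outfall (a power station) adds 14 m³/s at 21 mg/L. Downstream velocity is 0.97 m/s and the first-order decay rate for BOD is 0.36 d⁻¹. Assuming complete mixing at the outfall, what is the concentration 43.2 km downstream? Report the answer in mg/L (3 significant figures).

After complete mixing, C₀ = (14·21 + 1180·1.5) / 1194 = 1.729 mg/L.
Travel time t = 4.32e+04 m / 0.97 m/s = 4.454e+04 s = 0.5155 d.
C = 1.729·exp(−0.36·0.5155) = 1.729·0.8306 = 1.436 mg/L.

1.44 mg/L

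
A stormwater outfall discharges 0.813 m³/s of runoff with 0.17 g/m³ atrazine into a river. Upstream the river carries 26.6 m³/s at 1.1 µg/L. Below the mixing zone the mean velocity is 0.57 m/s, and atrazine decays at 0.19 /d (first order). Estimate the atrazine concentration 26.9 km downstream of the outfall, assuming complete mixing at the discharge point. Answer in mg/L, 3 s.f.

1.1 µg/L = 0.0011 mg/L.
After complete mixing, C₀ = (0.813·0.17 + 26.6·0.0011) / 27.41 = 0.006109 mg/L.
Travel time t = 2.69e+04 m / 0.57 m/s = 4.719e+04 s = 0.5462 d.
C = 0.006109·exp(−0.19·0.5462) = 0.006109·0.9014 = 0.005507 mg/L.

0.00551 mg/L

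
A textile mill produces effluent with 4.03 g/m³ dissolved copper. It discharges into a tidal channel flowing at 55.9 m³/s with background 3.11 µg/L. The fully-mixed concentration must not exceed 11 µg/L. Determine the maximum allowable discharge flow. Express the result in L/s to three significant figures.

3.11 µg/L = 0.00311 mg/L.
11 µg/L = 0.011 mg/L.
Mass balance at complete mixing: C_std·(Q_w + Q_r) = Q_w·C_e + Q_r·C_b.
Rearranging, Q_w = Q_r·(C_std − C_b)/(C_e − C_std) = 55.9·(0.011 − 0.00311) / (4.03 − 0.011) = 0.1097 m³/s.
= 109.7 L/s.

110 L/s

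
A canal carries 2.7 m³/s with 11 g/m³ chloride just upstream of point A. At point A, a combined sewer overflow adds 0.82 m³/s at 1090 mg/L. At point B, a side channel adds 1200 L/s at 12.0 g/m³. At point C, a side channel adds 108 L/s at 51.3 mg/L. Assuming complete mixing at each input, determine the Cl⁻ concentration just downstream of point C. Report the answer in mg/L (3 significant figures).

After input A: C = (2.7·11 + 0.82·1090) / 3.52 = 262.4 mg/L.
1200 L/s = 1.2 m³/s.
After input B: C = (3.52·262.4 + 1.2·12) / 4.72 = 198.7 mg/L.
108 L/s = 0.108 m³/s.
After input C: C = (4.72·198.7 + 0.108·51.3) / 4.828 = 195.4 mg/L.

195 mg/L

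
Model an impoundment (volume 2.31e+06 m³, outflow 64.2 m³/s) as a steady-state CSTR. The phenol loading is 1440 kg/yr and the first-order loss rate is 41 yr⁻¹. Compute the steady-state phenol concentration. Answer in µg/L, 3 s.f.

0.679 µg/L

Outflow Q = 64.2 m³/s × 3.156e+07 s/yr = 2.026e+09 m³/yr.
Steady-state CSTR mass balance: W = Q·C + k·V·C, so C = W/(Q + kV).
Q + kV = 2.026e+09 + 41·2.31e+06 = 2.121e+09 m³/yr.
C = 1440/2.121e+09 = 6.79e-07 kg/m³ = 0.000679 mg/L = 0.679 µg/L.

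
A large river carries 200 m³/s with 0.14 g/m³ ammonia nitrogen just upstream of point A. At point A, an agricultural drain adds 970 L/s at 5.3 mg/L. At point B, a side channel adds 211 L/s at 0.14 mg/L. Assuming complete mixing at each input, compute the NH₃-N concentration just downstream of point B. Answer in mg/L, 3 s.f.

0.165 mg/L

970 L/s = 0.97 m³/s.
After input A: C = (200·0.14 + 0.97·5.3) / 201 = 0.1649 mg/L.
211 L/s = 0.211 m³/s.
After input B: C = (201·0.1649 + 0.211·0.14) / 201.2 = 0.1649 mg/L.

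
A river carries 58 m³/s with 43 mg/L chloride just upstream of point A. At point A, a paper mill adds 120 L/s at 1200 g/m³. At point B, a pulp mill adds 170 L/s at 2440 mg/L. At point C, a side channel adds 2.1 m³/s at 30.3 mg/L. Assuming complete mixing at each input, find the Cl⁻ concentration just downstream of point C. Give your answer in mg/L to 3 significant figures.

120 L/s = 0.12 m³/s.
After input A: C = (58·43 + 0.12·1200) / 58.12 = 45.39 mg/L.
170 L/s = 0.17 m³/s.
After input B: C = (58.12·45.39 + 0.17·2440) / 58.29 = 52.37 mg/L.
After input C: C = (58.29·52.37 + 2.1·30.3) / 60.39 = 51.61 mg/L.

51.6 mg/L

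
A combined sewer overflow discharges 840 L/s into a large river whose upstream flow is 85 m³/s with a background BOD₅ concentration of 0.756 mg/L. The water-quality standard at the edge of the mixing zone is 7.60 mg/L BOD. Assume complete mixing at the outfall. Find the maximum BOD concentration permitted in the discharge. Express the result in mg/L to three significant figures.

840 L/s = 0.84 m³/s.
Mass balance: 7.6·85.84 = 0.84·Cₑ + 85·0.756.
Cₑ = (652.4 − 64.26) / 0.84 = 700.1 mg/L.

700 mg/L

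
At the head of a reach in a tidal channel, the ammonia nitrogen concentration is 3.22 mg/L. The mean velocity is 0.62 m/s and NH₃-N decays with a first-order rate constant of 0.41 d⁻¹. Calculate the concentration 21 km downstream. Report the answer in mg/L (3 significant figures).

Travel time t = 21 km / 0.62 m/s = 2.1e+04/0.62 = 3.387e+04 s = 0.392 d.
First-order decay: C = 3.22·exp(−0.41·0.392) = 3.22·0.8515 = 2.742 mg/L.

2.74 mg/L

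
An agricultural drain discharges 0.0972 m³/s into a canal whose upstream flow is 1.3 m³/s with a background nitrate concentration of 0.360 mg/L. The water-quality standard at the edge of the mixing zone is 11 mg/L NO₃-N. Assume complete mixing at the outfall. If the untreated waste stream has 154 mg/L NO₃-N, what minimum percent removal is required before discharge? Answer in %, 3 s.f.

Mass balance: 11·1.397 = 0.0972·Cₑ + 1.3·0.36.
Cₑ = (15.37 − 0.468) / 0.0972 = 153.3 mg/L.
Required removal = 1 − 153.3/154 = 0.4516 %.

0.452 %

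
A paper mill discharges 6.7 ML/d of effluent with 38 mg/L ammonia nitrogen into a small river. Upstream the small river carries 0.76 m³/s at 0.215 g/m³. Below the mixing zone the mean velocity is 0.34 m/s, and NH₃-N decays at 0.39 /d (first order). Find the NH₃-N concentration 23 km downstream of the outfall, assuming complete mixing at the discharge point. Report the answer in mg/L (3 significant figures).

2.74 mg/L

6.7 ML/d = 0.07755 m³/s.
After complete mixing, C₀ = (0.07755·38 + 0.76·0.215) / 0.8375 = 3.713 mg/L.
Travel time t = 2.3e+04 m / 0.34 m/s = 6.765e+04 s = 0.783 d.
C = 3.713·exp(−0.39·0.783) = 3.713·0.7369 = 2.736 mg/L.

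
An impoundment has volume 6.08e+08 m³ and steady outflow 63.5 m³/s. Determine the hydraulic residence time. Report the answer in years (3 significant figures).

0.303 yr

Q = 63.5 m³/s × 3.156e+07 s/yr = 2.004e+09 m³/yr.
Hydraulic residence time τ = V/Q = 6.08e+08/2.004e+09 = 0.3034 yr.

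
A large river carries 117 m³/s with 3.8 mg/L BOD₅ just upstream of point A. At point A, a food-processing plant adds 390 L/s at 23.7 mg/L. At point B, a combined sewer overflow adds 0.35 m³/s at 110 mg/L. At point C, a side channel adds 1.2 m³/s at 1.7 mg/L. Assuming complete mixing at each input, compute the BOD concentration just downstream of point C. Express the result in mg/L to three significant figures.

390 L/s = 0.39 m³/s.
After input A: C = (117·3.8 + 0.39·23.7) / 117.4 = 3.866 mg/L.
After input B: C = (117.4·3.866 + 0.35·110) / 117.7 = 4.182 mg/L.
After input C: C = (117.7·4.182 + 1.2·1.7) / 118.9 = 4.157 mg/L.

4.16 mg/L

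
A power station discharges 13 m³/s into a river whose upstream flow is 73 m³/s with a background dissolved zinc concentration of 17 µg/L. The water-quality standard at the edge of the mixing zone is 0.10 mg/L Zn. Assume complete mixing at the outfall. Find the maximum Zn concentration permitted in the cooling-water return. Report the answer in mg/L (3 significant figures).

17 µg/L = 0.017 mg/L.
Mass balance: 0.1·86 = 13·Cₑ + 73·0.017.
Cₑ = (8.6 − 1.241) / 13 = 0.5661 mg/L.

0.566 mg/L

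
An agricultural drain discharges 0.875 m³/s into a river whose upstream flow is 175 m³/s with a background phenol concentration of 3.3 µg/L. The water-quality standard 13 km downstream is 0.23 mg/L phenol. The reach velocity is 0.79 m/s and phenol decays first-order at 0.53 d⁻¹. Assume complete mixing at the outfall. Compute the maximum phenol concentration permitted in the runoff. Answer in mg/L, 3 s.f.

50.5 mg/L

3.3 µg/L = 0.0033 mg/L.
Travel time to the compliance point: t = 1.3e+04/0.79 = 1.646e+04 s = 0.1905 d; decay factor exp(−0.53·0.1905) = 0.904.
So the concentration just after mixing may be at most 0.23/0.904 = 0.2544 mg/L.
Mass balance: 0.2544·175.9 = 0.875·Cₑ + 175·0.0033.
Cₑ = (44.75 − 0.5775) / 0.875 = 50.48 mg/L.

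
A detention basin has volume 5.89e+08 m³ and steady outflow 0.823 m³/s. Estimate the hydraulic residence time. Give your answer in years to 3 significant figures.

Q = 0.823 m³/s × 3.156e+07 s/yr = 2.597e+07 m³/yr.
Hydraulic residence time τ = V/Q = 5.89e+08/2.597e+07 = 22.68 yr.

22.7 yr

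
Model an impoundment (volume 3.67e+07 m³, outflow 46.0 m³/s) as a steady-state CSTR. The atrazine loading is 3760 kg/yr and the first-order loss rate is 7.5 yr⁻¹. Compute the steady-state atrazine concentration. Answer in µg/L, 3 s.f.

2.18 µg/L

Outflow Q = 46.0 m³/s × 3.156e+07 s/yr = 1.452e+09 m³/yr.
Steady-state CSTR mass balance: W = Q·C + k·V·C, so C = W/(Q + kV).
Q + kV = 1.452e+09 + 7.5·3.67e+07 = 1.727e+09 m³/yr.
C = 3760/1.727e+09 = 2.177e-06 kg/m³ = 0.002177 mg/L = 2.177 µg/L.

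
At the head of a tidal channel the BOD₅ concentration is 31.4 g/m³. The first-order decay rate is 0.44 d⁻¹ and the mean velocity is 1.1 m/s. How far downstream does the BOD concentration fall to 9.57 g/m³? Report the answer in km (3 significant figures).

257 km

From C = C₀·e^(−kt), t = ln(C₀/C)/k = ln(31.4/9.57)/0.44 = 1.188/0.44 = 2.7 d.
Distance = v·t = 1.1 m/s × 2.333e+05 s = 2.566e+05 m = 256.6 km.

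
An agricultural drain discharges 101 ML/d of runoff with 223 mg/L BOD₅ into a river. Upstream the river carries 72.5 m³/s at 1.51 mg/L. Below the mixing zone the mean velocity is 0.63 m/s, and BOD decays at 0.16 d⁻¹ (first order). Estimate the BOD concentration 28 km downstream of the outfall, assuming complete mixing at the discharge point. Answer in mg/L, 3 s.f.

4.63 mg/L

101 ML/d = 1.169 m³/s.
After complete mixing, C₀ = (1.169·223 + 72.5·1.51) / 73.67 = 5.025 mg/L.
Travel time t = 2.8e+04 m / 0.63 m/s = 4.444e+04 s = 0.5144 d.
C = 5.025·exp(−0.16·0.5144) = 5.025·0.921 = 4.628 mg/L.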